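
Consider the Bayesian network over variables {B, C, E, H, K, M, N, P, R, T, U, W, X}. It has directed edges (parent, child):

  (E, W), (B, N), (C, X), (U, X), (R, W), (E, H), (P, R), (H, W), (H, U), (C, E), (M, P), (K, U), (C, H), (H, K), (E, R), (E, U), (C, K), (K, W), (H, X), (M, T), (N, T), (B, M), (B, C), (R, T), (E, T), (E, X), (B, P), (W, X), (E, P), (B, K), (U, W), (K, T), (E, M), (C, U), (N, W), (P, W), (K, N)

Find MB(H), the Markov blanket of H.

{B, C, E, K, N, P, R, U, W, X}

The Markov blanket of a node is its parents, its children, and the other parents of its children.
H has parents C, E.
Ch(H) = {K, U, W, X}.
Co-parents of H (other parents of its children):
  K's other parents are B, C.
  U's other parents are C, E, K.
  parents(W) \ {H} = {E, K, N, P, R, U}.
  parents(X) \ {H} = {C, E, U, W}.
MB(H) = {B, C, E, K, N, P, R, U, W, X}.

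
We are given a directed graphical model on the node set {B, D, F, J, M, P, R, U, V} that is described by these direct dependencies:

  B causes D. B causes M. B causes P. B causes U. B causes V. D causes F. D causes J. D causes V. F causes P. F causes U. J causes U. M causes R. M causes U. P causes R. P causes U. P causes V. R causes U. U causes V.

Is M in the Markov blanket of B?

Yes

M is a child of B.
So M ∈ MB(B).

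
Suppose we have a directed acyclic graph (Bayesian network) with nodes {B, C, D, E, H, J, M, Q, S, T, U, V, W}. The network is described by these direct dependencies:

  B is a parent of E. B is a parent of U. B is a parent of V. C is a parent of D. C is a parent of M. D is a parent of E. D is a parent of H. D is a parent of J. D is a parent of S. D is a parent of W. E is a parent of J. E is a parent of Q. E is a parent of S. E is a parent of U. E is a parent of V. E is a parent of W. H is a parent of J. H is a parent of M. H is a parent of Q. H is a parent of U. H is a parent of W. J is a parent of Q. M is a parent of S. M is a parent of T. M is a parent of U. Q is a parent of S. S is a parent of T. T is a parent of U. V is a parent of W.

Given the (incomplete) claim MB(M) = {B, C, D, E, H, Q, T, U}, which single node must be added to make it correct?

S

Recall MB(v) = parents ∪ children ∪ spouses, where spouses are the other parents of v's children.
Pa(M) = {C, H}.
Children of M: S, T, U.
Other parents of M's children:
  S: D, E, Q
  T: S
  U: B, E, H, T
MB(M) = {B, C, D, E, H, Q, S, T, U}.
Comparing with the claimed set, S is missing.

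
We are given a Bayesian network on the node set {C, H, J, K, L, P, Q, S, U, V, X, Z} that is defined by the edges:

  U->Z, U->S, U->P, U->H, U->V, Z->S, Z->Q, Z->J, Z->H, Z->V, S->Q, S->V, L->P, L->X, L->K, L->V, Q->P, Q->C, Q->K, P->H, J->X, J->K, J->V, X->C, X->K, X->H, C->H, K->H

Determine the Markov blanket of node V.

Children of V: none.
V's parents: J, L, S, U, Z.
V has no children, so there are no co-parents.
So the Markov blanket of V is {J, L, S, U, Z}.

{J, L, S, U, Z}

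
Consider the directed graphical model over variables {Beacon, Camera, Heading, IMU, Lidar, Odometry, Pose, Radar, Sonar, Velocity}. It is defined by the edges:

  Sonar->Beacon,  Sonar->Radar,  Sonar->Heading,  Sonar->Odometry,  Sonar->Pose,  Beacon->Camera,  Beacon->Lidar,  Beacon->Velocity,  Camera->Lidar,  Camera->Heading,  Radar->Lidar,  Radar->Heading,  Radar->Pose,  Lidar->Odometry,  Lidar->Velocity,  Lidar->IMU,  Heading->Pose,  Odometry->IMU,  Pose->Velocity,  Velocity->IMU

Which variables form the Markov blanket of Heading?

{Camera, Pose, Radar, Sonar}

Recall MB(v) = parents ∪ children ∪ spouses, where spouses are the other parents of v's children.
Pa(Heading) = {Camera, Radar, Sonar}.
Ch(Heading) = {Pose}.
Co-parents of Heading (other parents of its children):
  Pose: Radar, Sonar
MB(Heading) = {Camera, Pose, Radar, Sonar}.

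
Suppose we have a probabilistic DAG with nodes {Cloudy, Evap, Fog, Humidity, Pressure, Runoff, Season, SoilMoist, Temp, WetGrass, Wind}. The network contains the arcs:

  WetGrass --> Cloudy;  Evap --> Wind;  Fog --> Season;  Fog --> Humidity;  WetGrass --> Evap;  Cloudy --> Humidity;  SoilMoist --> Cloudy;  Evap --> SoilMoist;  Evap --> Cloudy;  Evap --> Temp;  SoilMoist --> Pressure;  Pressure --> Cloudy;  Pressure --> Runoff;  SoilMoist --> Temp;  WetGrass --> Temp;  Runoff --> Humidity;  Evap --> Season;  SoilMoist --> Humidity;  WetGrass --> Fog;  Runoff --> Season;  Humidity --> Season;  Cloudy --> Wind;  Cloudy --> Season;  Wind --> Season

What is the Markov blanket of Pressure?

By definition, MB(Pressure) is built from Pressure's parents, Pressure's children, and the co-parents of Pressure.
Pa(Pressure) = {SoilMoist}.
Pressure has children Cloudy, Runoff.
Parents of each child, excluding Pressure:
  parents(Cloudy) \ {Pressure} = {Evap, SoilMoist, WetGrass}.
  Runoff has no other parent.
So the Markov blanket of Pressure is {Cloudy, Evap, Runoff, SoilMoist, WetGrass}.

{Cloudy, Evap, Runoff, SoilMoist, WetGrass}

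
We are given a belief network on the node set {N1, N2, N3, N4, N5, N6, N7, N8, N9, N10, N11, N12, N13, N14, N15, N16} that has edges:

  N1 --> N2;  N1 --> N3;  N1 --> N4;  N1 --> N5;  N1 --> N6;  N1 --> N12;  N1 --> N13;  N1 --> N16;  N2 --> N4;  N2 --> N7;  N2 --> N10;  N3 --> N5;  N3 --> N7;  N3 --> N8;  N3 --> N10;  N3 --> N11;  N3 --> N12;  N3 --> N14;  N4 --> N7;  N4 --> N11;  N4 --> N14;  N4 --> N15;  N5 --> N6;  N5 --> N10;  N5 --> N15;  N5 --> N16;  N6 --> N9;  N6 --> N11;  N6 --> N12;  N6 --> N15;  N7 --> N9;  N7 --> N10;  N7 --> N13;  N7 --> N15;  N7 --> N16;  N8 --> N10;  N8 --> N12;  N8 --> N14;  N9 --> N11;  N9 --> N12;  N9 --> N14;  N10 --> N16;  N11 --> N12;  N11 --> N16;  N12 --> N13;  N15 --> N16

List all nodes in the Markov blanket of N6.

{N1, N3, N4, N5, N7, N8, N9, N11, N12, N15}

A node's Markov blanket = Pa ∪ Ch ∪ (parents of Ch other than the node itself).
Pa(N6) = {N1, N5}.
N6's children: N9, N11, N12, N15.
Other parents of N6's children:
  N9's other parent is N7.
  parents(N11) \ {N6} = {N3, N4, N9}.
  parents(N12) \ {N6} = {N1, N3, N8, N9, N11}.
  N15 also has parents N4, N5, N7.
MB(N6) = {N1, N3, N4, N5, N7, N8, N9, N11, N12, N15}.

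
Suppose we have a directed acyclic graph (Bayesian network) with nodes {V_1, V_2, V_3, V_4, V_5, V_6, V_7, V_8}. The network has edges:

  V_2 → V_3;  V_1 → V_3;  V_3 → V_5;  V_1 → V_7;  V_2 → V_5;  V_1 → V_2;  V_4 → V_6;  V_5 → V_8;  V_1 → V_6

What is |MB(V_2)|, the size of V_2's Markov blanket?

3

The Markov blanket of a node is its parents, its children, and the other parents of its children.
Ch(V_2) = {V_3, V_5}.
Pa(V_2) = {V_1}.
Co-parents of V_2 (other parents of its children):
  V_3's other parent is V_1.
  V_5's other parent is V_3.
MB(V_2) = {V_1, V_3, V_5}, which has 3 nodes.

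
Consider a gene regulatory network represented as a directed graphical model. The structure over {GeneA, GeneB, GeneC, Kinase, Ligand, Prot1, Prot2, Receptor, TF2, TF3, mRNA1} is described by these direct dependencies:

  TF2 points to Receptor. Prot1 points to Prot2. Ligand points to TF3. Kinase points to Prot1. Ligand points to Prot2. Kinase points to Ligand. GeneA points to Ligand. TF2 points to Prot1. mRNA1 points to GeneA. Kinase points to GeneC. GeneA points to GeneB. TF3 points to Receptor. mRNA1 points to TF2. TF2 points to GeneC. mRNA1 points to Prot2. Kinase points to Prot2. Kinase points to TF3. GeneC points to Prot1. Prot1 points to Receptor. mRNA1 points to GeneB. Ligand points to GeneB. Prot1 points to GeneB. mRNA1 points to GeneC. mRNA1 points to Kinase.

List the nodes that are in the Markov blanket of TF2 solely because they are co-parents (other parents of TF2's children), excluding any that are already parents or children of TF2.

{Kinase, TF3}

Children of TF2: GeneC, Prot1, Receptor.
  GeneC's other parents are Kinase, mRNA1.
  Prot1 also has parents GeneC, Kinase.
  parents(Receptor) \ {TF2} = {Prot1, TF3}.
Excluding nodes already adjacent to TF2 (GeneC, Prot1, Receptor, mRNA1), the co-parent-only contribution is {Kinase, TF3}.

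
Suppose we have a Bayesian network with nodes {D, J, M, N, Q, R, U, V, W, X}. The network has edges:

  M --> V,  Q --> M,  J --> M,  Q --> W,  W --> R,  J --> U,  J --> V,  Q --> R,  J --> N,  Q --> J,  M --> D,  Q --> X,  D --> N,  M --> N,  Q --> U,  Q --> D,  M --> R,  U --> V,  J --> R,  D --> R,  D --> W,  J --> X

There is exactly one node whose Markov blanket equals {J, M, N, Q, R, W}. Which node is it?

D

The target node must have every member of {J, M, N, Q, R, W} as a parent, child, or co-parent, and no others.
Parents of D: M, Q; children: N, R, W; co-parents: J, M, Q, W.
These exactly cover the given set, so the node is D.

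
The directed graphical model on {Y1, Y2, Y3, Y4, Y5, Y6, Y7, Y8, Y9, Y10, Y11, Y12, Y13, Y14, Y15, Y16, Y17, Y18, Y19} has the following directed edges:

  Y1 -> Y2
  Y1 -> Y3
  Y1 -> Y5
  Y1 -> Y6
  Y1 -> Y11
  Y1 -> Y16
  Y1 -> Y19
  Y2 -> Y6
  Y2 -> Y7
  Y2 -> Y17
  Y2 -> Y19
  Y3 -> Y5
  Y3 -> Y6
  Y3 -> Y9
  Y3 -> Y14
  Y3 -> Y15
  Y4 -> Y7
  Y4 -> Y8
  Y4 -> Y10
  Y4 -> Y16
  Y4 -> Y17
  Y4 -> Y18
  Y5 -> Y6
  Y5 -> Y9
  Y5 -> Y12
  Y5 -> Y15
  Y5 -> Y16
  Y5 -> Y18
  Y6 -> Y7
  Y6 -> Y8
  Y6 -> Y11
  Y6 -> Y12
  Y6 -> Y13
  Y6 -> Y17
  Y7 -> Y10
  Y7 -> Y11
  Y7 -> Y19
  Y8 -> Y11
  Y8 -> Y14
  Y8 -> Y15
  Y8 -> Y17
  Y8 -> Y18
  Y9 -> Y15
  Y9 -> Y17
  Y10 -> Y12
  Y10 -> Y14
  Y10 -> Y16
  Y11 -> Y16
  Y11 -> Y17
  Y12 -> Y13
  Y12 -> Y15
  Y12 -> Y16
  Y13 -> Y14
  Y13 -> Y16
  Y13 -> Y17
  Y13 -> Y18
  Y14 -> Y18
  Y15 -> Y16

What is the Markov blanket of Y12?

{Y1, Y3, Y4, Y5, Y6, Y8, Y9, Y10, Y11, Y13, Y15, Y16}

A node's Markov blanket = Pa ∪ Ch ∪ (parents of Ch other than the node itself).
Y12 has parents Y5, Y6, Y10.
Children of Y12: Y13, Y15, Y16.
Parents of each child, excluding Y12:
  Y13: Y6
  Y15: Y3, Y5, Y8, Y9
  Y16: Y1, Y4, Y5, Y10, Y11, Y13, Y15
Taking the union gives {Y1, Y3, Y4, Y5, Y6, Y8, Y9, Y10, Y11, Y13, Y15, Y16}.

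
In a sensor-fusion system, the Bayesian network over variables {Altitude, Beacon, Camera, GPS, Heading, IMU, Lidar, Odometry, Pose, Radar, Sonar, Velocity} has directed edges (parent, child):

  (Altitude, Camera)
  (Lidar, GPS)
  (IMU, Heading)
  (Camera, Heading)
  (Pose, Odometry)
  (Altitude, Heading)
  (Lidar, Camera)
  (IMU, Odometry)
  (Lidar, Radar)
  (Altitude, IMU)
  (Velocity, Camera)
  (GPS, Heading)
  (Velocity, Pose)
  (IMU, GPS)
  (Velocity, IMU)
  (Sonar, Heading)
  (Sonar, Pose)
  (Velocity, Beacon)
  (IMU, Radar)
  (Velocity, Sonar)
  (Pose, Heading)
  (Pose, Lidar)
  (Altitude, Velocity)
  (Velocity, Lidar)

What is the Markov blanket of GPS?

{Altitude, Camera, Heading, IMU, Lidar, Pose, Sonar}

By definition, MB(GPS) is built from GPS's parents, GPS's children, and the co-parents of GPS.
Parents of GPS: IMU, Lidar.
GPS's children: Heading.
Co-parents of GPS (other parents of its children):
  Heading's other parents are Altitude, Camera, IMU, Pose, Sonar.
Union: {IMU, Lidar} ∪ {Heading} ∪ {Altitude, Camera, IMU, Pose, Sonar} = {Altitude, Camera, Heading, IMU, Lidar, Pose, Sonar}.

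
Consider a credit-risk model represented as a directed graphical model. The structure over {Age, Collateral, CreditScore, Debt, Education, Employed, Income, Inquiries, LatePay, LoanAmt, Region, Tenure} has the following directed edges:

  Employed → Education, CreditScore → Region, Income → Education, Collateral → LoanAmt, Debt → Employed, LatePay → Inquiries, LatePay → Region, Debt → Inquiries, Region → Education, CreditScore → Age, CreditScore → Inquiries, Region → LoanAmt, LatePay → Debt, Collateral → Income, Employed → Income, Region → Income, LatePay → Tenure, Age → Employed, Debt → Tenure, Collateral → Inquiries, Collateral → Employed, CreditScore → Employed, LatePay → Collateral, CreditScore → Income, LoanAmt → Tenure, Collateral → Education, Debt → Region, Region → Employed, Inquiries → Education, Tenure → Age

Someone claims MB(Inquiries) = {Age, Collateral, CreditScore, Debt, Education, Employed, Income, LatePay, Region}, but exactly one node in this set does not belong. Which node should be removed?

The Markov blanket of a node is its parents, its children, and the other parents of its children.
Inquiries's parents: Collateral, CreditScore, Debt, LatePay.
Inquiries's children: Education.
Co-parents of Inquiries (other parents of its children):
  Education: Collateral, Employed, Income, Region
MB(Inquiries) = {Collateral, CreditScore, Debt, Education, Employed, Income, LatePay, Region}.
Age is neither a parent, child, nor co-parent of Inquiries, so it does not belong.

Age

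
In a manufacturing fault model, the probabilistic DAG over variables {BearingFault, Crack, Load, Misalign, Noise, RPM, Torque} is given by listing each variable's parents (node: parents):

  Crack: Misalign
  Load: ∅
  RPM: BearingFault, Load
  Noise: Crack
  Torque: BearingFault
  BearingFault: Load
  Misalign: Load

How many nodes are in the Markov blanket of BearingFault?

The Markov blanket of a node is its parents, its children, and the other parents of its children.
BearingFault's parents: Load.
Ch(BearingFault) = {RPM, Torque}.
For each child, the remaining parents (spouses of BearingFault):
  RPM's other parent is Load.
  Torque has no other parent.
MB(BearingFault) = {Load, RPM, Torque}, which has 3 nodes.

3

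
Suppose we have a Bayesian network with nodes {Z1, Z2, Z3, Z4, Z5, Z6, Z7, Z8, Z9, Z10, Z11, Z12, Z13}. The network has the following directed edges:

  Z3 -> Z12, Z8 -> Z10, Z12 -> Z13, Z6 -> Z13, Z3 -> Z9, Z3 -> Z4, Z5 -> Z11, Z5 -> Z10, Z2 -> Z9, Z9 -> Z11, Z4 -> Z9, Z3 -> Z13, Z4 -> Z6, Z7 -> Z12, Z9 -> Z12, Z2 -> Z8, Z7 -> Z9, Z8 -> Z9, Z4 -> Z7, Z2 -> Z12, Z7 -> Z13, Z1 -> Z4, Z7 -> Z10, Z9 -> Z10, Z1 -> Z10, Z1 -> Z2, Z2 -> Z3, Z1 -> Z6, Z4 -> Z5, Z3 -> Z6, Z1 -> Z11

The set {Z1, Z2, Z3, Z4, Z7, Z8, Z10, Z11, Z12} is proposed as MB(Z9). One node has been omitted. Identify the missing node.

Z9 has parents Z2, Z3, Z4, Z7, Z8.
Children of Z9: Z10, Z11, Z12.
Co-parents of Z9 (other parents of its children):
  Z10: Z1, Z5, Z7, Z8
  Z11: Z1, Z5
  Z12: Z2, Z3, Z7
MB(Z9) = {Z1, Z2, Z3, Z4, Z5, Z7, Z8, Z10, Z11, Z12}.
Comparing with the claimed set, Z5 is missing.

Z5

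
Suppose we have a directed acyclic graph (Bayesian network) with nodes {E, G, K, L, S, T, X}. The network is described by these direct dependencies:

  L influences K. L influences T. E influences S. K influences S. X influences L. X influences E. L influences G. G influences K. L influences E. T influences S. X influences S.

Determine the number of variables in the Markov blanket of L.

5

A node's Markov blanket = Pa ∪ Ch ∪ (parents of Ch other than the node itself).
L's children: E, G, K, T.
Pa(L) = {X}.
Parents of each child, excluding L:
  E's other parent is X.
  G has no other parent.
  K also has parent G.
  T has no other parent.
MB(L) = {E, G, K, T, X}, which has 5 nodes.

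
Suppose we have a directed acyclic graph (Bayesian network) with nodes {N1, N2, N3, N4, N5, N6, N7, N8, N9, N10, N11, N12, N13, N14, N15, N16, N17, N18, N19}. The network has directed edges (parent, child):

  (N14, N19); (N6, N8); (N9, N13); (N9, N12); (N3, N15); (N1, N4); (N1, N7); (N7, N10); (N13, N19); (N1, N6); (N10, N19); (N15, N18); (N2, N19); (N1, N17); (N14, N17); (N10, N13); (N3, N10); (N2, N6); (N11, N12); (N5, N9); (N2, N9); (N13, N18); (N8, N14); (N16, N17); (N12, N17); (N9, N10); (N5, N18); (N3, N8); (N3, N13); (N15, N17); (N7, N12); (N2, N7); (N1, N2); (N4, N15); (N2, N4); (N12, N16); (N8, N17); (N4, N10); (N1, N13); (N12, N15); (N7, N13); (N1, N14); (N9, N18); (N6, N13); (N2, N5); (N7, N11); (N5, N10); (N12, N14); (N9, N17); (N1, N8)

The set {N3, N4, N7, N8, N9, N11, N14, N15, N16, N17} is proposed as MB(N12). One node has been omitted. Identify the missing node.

N12's children: N14, N15, N16, N17.
Pa(N12) = {N7, N9, N11}.
Parents of each child, excluding N12:
  N14: N1, N8
  N15: N3, N4
  N16: —
  N17: N1, N8, N9, N14, N15, N16
MB(N12) = {N1, N3, N4, N7, N8, N9, N11, N14, N15, N16, N17}.
Comparing with the claimed set, N1 is missing.

N1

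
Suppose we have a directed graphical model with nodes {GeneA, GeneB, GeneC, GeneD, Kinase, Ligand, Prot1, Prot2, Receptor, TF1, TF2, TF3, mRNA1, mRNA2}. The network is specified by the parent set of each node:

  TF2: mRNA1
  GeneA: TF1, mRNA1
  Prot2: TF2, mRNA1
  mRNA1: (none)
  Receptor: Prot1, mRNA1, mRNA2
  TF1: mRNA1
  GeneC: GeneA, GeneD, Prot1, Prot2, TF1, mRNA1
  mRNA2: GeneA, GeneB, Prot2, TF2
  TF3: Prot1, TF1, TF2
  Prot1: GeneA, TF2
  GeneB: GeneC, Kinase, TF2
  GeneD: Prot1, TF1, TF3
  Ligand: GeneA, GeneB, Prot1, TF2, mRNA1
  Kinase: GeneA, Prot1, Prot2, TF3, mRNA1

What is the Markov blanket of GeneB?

A node's Markov blanket = Pa ∪ Ch ∪ (parents of Ch other than the node itself).
Pa(GeneB) = {GeneC, Kinase, TF2}.
GeneB's children: Ligand, mRNA2.
For each child, the remaining parents (spouses of GeneB):
  mRNA2 also has parents GeneA, Prot2, TF2.
  Ligand also has parents GeneA, Prot1, TF2, mRNA1.
MB(GeneB) = {GeneA, GeneC, Kinase, Ligand, Prot1, Prot2, TF2, mRNA1, mRNA2}.

{GeneA, GeneC, Kinase, Ligand, Prot1, Prot2, TF2, mRNA1, mRNA2}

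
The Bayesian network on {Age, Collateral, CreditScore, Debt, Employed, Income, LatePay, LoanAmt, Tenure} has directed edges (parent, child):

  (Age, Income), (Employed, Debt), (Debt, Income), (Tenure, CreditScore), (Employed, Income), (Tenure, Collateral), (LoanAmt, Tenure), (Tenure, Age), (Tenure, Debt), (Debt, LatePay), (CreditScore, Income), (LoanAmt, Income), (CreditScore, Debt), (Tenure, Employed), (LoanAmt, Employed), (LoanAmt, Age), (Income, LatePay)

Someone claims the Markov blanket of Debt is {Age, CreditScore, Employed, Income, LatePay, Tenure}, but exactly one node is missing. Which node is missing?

LoanAmt

The Markov blanket of a node is its parents, its children, and the other parents of its children.
Parents of Debt: CreditScore, Employed, Tenure.
Debt's children: Income, LatePay.
Other parents of Debt's children:
  Income's other parents are Age, CreditScore, Employed, LoanAmt.
  LatePay's other parent is Income.
MB(Debt) = {Age, CreditScore, Employed, Income, LatePay, LoanAmt, Tenure}.
Comparing with the claimed set, LoanAmt is missing.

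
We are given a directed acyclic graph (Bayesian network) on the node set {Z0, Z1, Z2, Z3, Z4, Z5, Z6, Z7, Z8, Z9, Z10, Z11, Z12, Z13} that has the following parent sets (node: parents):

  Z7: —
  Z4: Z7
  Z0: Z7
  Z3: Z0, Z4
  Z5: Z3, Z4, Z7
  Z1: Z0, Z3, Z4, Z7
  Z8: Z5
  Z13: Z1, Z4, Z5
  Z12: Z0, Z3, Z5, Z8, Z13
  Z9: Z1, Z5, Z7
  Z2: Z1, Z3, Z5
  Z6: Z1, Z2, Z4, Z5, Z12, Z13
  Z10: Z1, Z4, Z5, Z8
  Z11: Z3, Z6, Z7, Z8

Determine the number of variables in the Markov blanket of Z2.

Recall MB(v) = parents ∪ children ∪ spouses, where spouses are the other parents of v's children.
Z2's parents: Z1, Z3, Z5.
Z2 has child Z6.
For each child, the remaining parents (spouses of Z2):
  Z6: Z1, Z4, Z5, Z12, Z13
MB(Z2) = {Z1, Z3, Z4, Z5, Z6, Z12, Z13}, which has 7 nodes.

7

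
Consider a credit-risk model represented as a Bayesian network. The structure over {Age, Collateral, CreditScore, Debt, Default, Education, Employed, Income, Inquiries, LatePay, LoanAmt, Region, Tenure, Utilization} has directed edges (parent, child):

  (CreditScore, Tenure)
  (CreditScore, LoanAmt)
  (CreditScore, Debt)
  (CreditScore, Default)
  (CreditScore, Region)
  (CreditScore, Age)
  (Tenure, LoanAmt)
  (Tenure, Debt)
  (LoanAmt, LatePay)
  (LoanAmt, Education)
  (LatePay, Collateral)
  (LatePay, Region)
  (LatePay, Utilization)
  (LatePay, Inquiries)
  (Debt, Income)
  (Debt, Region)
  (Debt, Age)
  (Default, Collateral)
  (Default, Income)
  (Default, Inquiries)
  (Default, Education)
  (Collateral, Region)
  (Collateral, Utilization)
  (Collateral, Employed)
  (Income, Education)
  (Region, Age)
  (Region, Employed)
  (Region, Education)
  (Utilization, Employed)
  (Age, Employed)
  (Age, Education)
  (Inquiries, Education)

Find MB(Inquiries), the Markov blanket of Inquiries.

{Age, Default, Education, Income, LatePay, LoanAmt, Region}

By definition, MB(Inquiries) is built from Inquiries's parents, Inquiries's children, and the co-parents of Inquiries.
Inquiries has parents Default, LatePay.
Inquiries's children: Education.
For each child, the remaining parents (spouses of Inquiries):
  parents(Education) \ {Inquiries} = {Age, Default, Income, LoanAmt, Region}.
MB(Inquiries) = {Age, Default, Education, Income, LatePay, LoanAmt, Region}.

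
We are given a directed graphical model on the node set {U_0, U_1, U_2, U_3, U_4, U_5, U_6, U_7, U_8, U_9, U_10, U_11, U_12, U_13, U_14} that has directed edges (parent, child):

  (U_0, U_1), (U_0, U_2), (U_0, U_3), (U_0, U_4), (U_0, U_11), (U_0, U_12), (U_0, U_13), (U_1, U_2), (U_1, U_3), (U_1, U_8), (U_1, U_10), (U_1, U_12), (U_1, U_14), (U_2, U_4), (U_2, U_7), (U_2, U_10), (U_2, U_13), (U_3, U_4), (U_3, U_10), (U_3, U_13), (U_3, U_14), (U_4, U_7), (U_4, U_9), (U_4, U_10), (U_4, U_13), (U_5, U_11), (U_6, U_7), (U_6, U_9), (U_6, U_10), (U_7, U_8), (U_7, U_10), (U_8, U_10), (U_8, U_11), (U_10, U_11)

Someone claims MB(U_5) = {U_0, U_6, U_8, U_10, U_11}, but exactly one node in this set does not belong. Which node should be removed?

U_5 has no parents.
Children of U_5: U_11.
Other parents of U_5's children:
  U_11 also has parents U_0, U_8, U_10.
MB(U_5) = {U_0, U_8, U_10, U_11}.
U_6 is neither a parent, child, nor co-parent of U_5, so it does not belong.

U_6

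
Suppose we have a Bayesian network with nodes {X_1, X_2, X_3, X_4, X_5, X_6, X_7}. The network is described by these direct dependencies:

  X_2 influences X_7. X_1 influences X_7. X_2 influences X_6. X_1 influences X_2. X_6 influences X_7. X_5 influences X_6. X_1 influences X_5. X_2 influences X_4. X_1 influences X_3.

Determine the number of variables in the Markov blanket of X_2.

Pa(X_2) = {X_1}.
X_2's children: X_4, X_6, X_7.
Parents of each child, excluding X_2:
  X_4: —
  X_6: X_5
  X_7: X_1, X_6
MB(X_2) = {X_1, X_4, X_5, X_6, X_7}, which has 5 nodes.

5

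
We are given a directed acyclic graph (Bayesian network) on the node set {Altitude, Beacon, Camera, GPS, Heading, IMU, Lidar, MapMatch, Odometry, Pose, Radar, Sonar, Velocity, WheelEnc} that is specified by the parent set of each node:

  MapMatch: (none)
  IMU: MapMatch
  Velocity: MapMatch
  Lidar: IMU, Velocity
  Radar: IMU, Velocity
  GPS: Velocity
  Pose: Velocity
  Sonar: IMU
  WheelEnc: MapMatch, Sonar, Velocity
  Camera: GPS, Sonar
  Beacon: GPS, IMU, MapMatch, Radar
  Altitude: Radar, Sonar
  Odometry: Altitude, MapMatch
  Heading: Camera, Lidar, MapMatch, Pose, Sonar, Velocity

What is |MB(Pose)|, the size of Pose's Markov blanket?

Pose has parent Velocity.
Children of Pose: Heading.
For each child, the remaining parents (spouses of Pose):
  Heading: Camera, Lidar, MapMatch, Sonar, Velocity
MB(Pose) = {Camera, Heading, Lidar, MapMatch, Sonar, Velocity}, which has 6 nodes.

6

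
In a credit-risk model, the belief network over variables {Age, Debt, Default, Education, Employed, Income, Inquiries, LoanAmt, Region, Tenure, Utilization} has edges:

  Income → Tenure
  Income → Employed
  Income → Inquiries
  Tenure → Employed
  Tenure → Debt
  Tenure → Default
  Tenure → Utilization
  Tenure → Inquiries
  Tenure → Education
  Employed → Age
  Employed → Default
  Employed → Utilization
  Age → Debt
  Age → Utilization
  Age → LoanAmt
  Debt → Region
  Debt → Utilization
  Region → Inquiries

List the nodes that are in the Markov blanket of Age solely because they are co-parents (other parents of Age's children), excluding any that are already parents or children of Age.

Children of Age: Debt, LoanAmt, Utilization.
  Debt's other parent is Tenure.
  Utilization also has parents Debt, Employed, Tenure.
  LoanAmt has no other parent.
Excluding nodes already adjacent to Age (Debt, Employed, LoanAmt, Utilization), the co-parent-only contribution is {Tenure}.

{Tenure}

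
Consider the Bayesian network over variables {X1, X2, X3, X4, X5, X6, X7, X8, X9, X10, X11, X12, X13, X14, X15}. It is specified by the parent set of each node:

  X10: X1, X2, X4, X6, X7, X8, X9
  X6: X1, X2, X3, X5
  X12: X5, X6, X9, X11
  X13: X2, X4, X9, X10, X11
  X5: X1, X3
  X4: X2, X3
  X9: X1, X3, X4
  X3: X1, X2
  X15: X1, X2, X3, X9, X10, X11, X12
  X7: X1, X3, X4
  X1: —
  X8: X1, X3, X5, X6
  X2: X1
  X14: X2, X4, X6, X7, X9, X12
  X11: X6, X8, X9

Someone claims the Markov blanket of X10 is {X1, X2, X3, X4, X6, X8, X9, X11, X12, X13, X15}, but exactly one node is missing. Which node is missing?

X7

X10 has parents X1, X2, X4, X6, X7, X8, X9.
X10 has children X13, X15.
For each child, the remaining parents (spouses of X10):
  X13's other parents are X2, X4, X9, X11.
  X15's other parents are X1, X2, X3, X9, X11, X12.
MB(X10) = {X1, X2, X3, X4, X6, X7, X8, X9, X11, X12, X13, X15}.
Comparing with the claimed set, X7 is missing.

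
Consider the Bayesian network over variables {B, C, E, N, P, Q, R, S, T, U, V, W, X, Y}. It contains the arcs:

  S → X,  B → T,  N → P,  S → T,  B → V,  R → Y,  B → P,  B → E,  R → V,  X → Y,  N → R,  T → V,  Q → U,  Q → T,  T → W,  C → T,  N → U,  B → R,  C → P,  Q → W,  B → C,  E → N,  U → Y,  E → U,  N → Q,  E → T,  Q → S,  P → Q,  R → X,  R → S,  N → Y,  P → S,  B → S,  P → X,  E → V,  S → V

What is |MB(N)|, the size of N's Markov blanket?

9

By definition, MB(N) is built from N's parents, N's children, and the co-parents of N.
N has parent E.
N's children: P, Q, R, U, Y.
For each child, the remaining parents (spouses of N):
  P's other parents are B, C.
  Q's other parent is P.
  parents(R) \ {N} = {B}.
  U's other parents are E, Q.
  parents(Y) \ {N} = {R, U, X}.
MB(N) = {B, C, E, P, Q, R, U, X, Y}, which has 9 nodes.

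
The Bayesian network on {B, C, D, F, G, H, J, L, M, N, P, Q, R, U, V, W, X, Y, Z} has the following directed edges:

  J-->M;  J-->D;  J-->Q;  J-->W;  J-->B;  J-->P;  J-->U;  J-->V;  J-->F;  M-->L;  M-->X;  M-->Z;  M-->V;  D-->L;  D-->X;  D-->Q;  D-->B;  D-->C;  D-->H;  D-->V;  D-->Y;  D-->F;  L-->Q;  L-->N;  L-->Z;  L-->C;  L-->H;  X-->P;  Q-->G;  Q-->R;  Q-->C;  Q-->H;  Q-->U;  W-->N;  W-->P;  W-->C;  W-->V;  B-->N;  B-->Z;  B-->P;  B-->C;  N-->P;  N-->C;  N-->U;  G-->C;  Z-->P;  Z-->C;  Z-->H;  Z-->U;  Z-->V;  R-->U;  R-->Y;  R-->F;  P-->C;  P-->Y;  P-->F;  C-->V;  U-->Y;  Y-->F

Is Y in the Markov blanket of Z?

Parents of Z: B, L, M.
Z's children: C, H, P, U, V.
For each child, the remaining parents (spouses of Z):
  P: B, J, N, W, X
  C: B, D, G, L, N, P, Q, W
  H: D, L, Q
  U: J, N, Q, R
  V: C, D, J, M, W
MB(Z) = {B, C, D, G, H, J, L, M, N, P, Q, R, U, V, W, X}; Y is not in this set.

No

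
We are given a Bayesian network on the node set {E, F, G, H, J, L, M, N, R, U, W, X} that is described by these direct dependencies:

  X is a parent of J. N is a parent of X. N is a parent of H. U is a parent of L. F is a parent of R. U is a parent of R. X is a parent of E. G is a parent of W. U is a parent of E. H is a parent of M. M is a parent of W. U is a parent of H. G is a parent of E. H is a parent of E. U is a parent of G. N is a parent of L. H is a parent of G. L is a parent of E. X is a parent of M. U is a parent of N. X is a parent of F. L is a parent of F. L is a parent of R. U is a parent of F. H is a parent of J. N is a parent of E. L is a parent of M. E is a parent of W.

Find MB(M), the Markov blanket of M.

{E, G, H, L, W, X}

Recall MB(v) = parents ∪ children ∪ spouses, where spouses are the other parents of v's children.
Parents of M: H, L, X.
Children of M: W.
For each child, the remaining parents (spouses of M):
  W's other parents are E, G.
Union: {H, L, X} ∪ {W} ∪ {E, G} = {E, G, H, L, W, X}.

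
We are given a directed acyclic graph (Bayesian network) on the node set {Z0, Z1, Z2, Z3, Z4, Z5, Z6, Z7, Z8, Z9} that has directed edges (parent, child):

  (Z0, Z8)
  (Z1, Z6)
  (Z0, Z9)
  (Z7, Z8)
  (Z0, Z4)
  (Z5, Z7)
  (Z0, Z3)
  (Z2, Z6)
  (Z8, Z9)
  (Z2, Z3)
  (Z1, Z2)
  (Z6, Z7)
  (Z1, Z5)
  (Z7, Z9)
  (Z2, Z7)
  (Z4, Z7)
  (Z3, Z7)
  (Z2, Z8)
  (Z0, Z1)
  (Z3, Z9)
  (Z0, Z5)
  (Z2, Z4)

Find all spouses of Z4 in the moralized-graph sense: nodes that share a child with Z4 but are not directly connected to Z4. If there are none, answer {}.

Children of Z4: Z7.
  parents(Z7) \ {Z4} = {Z2, Z3, Z5, Z6}.
Excluding nodes already adjacent to Z4 (Z0, Z2, Z7), the co-parent-only contribution is {Z3, Z5, Z6}.

{Z3, Z5, Z6}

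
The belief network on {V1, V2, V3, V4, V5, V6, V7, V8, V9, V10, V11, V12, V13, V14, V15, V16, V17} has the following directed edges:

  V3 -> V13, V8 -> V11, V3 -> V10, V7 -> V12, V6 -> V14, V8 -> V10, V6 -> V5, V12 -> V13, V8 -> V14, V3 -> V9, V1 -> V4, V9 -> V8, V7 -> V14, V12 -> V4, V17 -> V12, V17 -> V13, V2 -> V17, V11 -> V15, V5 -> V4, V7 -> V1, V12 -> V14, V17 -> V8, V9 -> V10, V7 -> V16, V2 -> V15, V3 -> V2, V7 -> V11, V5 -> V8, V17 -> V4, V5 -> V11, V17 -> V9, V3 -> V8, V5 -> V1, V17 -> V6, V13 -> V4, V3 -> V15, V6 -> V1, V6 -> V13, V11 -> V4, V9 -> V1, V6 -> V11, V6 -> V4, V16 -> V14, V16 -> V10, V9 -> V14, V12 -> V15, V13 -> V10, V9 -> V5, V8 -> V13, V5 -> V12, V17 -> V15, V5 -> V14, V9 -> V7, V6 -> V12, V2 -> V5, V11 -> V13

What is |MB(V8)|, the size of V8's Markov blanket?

V8 has parents V3, V5, V9, V17.
V8's children: V10, V11, V13, V14.
Other parents of V8's children:
  V11's other parents are V5, V6, V7.
  V14 also has parents V5, V6, V7, V9, V12, V16.
  parents(V13) \ {V8} = {V3, V6, V11, V12, V17}.
  V10 also has parents V3, V9, V13, V16.
MB(V8) = {V3, V5, V6, V7, V9, V10, V11, V12, V13, V14, V16, V17}, which has 12 nodes.

12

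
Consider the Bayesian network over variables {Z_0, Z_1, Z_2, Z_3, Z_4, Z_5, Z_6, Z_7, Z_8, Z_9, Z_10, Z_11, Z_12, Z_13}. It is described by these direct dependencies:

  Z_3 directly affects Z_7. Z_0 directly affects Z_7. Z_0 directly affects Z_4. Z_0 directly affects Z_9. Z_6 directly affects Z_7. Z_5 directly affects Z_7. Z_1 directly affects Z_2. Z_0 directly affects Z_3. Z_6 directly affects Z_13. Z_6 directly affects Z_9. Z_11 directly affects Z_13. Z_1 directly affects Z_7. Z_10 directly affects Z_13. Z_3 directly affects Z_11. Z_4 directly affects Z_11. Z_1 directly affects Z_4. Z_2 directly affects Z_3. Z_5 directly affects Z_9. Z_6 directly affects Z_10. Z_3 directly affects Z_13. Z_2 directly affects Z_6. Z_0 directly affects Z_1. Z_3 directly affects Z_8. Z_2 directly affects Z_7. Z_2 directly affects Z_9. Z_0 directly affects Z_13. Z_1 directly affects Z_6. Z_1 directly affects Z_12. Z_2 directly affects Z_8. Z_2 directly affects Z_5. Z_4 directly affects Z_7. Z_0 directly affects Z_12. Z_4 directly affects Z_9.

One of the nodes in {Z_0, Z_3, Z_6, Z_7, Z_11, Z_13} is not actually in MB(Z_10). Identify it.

Z_7

Pa(Z_10) = {Z_6}.
Z_10's children: Z_13.
Co-parents of Z_10 (other parents of its children):
  Z_13: Z_0, Z_3, Z_6, Z_11
MB(Z_10) = {Z_0, Z_3, Z_6, Z_11, Z_13}.
Z_7 is neither a parent, child, nor co-parent of Z_10, so it does not belong.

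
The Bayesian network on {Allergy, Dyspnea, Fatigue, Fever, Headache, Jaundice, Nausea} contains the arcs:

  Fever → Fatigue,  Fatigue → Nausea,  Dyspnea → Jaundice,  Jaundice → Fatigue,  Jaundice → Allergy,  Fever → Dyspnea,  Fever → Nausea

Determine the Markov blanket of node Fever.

A node's Markov blanket = Pa ∪ Ch ∪ (parents of Ch other than the node itself).
Ch(Fever) = {Dyspnea, Fatigue, Nausea}.
Parents of Fever: none.
For each child, the remaining parents (spouses of Fever):
  Dyspnea has no other parent.
  Fatigue also has parent Jaundice.
  parents(Nausea) \ {Fever} = {Fatigue}.
Taking the union gives {Dyspnea, Fatigue, Jaundice, Nausea}.

{Dyspnea, Fatigue, Jaundice, Nausea}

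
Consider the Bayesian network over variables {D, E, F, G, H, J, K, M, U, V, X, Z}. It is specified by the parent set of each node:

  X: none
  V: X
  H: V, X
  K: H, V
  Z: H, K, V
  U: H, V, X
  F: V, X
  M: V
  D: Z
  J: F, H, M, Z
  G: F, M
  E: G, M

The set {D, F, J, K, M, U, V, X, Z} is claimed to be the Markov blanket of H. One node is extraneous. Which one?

Recall MB(v) = parents ∪ children ∪ spouses, where spouses are the other parents of v's children.
Parents of H: V, X.
H has children J, K, U, Z.
Co-parents of H (other parents of its children):
  K: V
  Z: K, V
  U: V, X
  J: F, M, Z
MB(H) = {F, J, K, M, U, V, X, Z}.
D is neither a parent, child, nor co-parent of H, so it does not belong.

D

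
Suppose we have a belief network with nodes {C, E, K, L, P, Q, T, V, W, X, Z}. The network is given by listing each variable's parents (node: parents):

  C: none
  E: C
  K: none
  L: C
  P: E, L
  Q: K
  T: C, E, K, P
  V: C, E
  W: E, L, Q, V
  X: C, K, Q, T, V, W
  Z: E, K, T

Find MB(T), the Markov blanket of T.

{C, E, K, P, Q, V, W, X, Z}

The Markov blanket of a node is its parents, its children, and the other parents of its children.
T has parents C, E, K, P.
T's children: X, Z.
For each child, the remaining parents (spouses of T):
  X: C, K, Q, V, W
  Z: E, K
MB(T) = {C, E, K, P, Q, V, W, X, Z}.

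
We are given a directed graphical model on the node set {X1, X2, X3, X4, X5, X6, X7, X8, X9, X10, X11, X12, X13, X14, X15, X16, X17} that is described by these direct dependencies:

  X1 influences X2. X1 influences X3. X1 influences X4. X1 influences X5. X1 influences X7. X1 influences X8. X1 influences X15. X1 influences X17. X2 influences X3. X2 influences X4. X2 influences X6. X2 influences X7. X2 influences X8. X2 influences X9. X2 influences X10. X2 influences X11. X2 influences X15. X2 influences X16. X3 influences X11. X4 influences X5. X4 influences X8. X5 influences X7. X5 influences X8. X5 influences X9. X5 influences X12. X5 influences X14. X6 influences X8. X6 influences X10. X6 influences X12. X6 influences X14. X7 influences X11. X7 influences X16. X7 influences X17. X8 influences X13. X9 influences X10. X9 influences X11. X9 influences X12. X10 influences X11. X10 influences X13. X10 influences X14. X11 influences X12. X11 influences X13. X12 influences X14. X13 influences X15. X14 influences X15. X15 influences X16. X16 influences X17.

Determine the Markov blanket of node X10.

The Markov blanket of a node is its parents, its children, and the other parents of its children.
X10's parents: X2, X6, X9.
X10 has children X11, X13, X14.
Co-parents of X10 (other parents of its children):
  X11's other parents are X2, X3, X7, X9.
  X13 also has parents X8, X11.
  X14 also has parents X5, X6, X12.
MB(X10) = {X2, X3, X5, X6, X7, X8, X9, X11, X12, X13, X14}.

{X2, X3, X5, X6, X7, X8, X9, X11, X12, X13, X14}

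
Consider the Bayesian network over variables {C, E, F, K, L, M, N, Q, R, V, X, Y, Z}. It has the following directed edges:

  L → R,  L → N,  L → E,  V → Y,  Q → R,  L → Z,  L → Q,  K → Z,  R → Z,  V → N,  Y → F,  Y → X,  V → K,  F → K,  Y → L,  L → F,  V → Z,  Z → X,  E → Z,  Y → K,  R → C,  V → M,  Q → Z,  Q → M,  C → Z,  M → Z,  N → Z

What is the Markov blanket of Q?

The Markov blanket of a node is its parents, its children, and the other parents of its children.
Pa(Q) = {L}.
Ch(Q) = {M, R, Z}.
Other parents of Q's children:
  parents(R) \ {Q} = {L}.
  M also has parent V.
  Z also has parents C, E, K, L, M, N, R, V.
MB(Q) = {C, E, K, L, M, N, R, V, Z}.

{C, E, K, L, M, N, R, V, Z}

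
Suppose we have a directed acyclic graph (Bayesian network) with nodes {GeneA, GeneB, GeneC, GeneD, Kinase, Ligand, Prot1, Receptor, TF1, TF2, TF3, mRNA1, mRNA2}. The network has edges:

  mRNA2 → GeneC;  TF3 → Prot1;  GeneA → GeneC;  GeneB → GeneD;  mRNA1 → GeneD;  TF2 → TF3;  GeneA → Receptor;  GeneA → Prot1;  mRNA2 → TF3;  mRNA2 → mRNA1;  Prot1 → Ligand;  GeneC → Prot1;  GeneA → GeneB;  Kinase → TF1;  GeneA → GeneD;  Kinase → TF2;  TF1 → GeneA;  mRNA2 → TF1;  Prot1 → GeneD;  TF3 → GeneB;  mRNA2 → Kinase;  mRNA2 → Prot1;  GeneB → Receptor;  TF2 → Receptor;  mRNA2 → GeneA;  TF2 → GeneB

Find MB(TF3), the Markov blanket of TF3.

{GeneA, GeneB, GeneC, Prot1, TF2, mRNA2}

Recall MB(v) = parents ∪ children ∪ spouses, where spouses are the other parents of v's children.
Parents of TF3: TF2, mRNA2.
Children of TF3: GeneB, Prot1.
For each child, the remaining parents (spouses of TF3):
  parents(Prot1) \ {TF3} = {GeneA, GeneC, mRNA2}.
  parents(GeneB) \ {TF3} = {GeneA, TF2}.
So the Markov blanket of TF3 is {GeneA, GeneB, GeneC, Prot1, TF2, mRNA2}.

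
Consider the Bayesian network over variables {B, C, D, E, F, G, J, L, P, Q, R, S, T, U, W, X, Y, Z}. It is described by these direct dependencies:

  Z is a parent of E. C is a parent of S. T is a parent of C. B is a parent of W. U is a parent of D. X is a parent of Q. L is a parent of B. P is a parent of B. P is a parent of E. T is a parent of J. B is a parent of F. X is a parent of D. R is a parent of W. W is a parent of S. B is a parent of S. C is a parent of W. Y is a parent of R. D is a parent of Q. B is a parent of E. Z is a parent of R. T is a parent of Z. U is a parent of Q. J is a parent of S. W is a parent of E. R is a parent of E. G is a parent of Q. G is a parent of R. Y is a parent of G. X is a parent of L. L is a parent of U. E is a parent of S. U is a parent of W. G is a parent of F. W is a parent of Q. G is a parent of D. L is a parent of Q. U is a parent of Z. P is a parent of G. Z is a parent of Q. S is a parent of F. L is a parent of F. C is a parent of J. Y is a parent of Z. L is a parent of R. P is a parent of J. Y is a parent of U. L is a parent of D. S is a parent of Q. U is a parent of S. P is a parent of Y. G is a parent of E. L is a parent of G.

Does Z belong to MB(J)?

The Markov blanket of a node is its parents, its children, and the other parents of its children.
Children of J: S.
J has parents C, P, T.
For each child, the remaining parents (spouses of J):
  S also has parents B, C, E, U, W.
MB(J) = {B, C, E, P, S, T, U, W}; Z is not in this set.

No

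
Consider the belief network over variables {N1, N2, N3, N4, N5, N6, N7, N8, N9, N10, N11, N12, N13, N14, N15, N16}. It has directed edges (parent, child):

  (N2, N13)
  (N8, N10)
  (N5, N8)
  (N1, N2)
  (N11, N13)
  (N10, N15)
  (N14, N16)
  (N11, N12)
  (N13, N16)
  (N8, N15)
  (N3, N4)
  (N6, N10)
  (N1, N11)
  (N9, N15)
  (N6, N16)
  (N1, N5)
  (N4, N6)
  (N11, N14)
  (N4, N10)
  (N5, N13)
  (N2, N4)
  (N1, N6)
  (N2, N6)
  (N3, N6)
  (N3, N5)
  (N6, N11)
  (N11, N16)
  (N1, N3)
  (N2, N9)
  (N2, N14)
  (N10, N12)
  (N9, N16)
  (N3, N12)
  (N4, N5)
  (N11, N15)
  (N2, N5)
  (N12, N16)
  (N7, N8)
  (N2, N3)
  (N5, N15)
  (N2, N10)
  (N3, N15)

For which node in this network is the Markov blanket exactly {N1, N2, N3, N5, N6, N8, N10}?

N4

The target node must have every member of {N1, N2, N3, N5, N6, N8, N10} as a parent, child, or co-parent, and no others.
Parents of N4: N2, N3; children: N5, N6, N10; co-parents: N1, N2, N3, N6, N8.
These exactly cover the given set, so the node is N4.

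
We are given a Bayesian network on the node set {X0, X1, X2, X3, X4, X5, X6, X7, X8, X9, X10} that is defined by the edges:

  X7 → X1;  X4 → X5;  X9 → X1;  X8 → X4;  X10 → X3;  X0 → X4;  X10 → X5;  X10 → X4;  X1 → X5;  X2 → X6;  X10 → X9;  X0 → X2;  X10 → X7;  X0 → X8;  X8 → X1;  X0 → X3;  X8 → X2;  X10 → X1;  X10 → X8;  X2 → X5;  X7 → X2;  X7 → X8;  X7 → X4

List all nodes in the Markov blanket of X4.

A node's Markov blanket = Pa ∪ Ch ∪ (parents of Ch other than the node itself).
Pa(X4) = {X0, X7, X8, X10}.
X4's children: X5.
Other parents of X4's children:
  X5: X1, X2, X10
So the Markov blanket of X4 is {X0, X1, X2, X5, X7, X8, X10}.

{X0, X1, X2, X5, X7, X8, X10}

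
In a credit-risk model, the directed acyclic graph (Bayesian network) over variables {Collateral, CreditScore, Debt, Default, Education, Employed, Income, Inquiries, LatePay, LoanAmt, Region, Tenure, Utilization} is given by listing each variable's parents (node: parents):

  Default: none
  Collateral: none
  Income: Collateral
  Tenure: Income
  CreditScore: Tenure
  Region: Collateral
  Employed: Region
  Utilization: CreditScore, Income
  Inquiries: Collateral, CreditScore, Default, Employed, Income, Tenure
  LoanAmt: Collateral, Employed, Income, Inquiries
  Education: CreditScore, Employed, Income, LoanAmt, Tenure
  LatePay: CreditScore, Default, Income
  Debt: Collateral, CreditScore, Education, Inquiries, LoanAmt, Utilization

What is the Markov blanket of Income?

A node's Markov blanket = Pa ∪ Ch ∪ (parents of Ch other than the node itself).
Children of Income: Education, Inquiries, LatePay, LoanAmt, Tenure, Utilization.
Income has parent Collateral.
Other parents of Income's children:
  Tenure: —
  Utilization: CreditScore
  Inquiries: Collateral, CreditScore, Default, Employed, Tenure
  LoanAmt: Collateral, Employed, Inquiries
  Education: CreditScore, Employed, LoanAmt, Tenure
  LatePay: CreditScore, Default
Union: {Collateral} ∪ {Education, Inquiries, LatePay, LoanAmt, Tenure, Utilization} ∪ {Collateral, CreditScore, Default, Employed, Inquiries, LoanAmt, Tenure} = {Collateral, CreditScore, Default, Education, Employed, Inquiries, LatePay, LoanAmt, Tenure, Utilization}.

{Collateral, CreditScore, Default, Education, Employed, Inquiries, LatePay, LoanAmt, Tenure, Utilization}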